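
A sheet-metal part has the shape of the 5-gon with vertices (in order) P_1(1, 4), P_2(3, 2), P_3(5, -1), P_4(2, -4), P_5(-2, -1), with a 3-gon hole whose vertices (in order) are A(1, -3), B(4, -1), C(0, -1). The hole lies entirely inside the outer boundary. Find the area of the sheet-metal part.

25

Outer boundary:
Apply the surveyor's formula: 2A = Σ (x_i·y_{i+1} − x_{i+1}·y_i), indices taken mod 5.
Σ = (-10) + (-13) + (-18) + (-10) + (-7) = -58
Area = |Σ|/2 = 29.
Hole:
Apply the shoelace (surveyor's) formula: 2A = Σ (x_i·y_{i+1} − x_{i+1}·y_i), indices taken mod 3.
A→B: (1)(-1) − (4)(-3) = 11
B→C: (4)(-1) − (0)(-1) = -4
C→A: (0)(-3) − (1)(-1) = 1
Σ = 8
Area = |Σ|/2 = 4.
Net area = 29 − 4 = 25.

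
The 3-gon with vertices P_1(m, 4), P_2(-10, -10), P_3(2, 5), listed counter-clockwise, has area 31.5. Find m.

The doubled signed area Σ (x_i y_{i+1} − x_{i+1} y_i) is linear in m.
With m=0 it equals 18; the coefficient of m is -15 (from the two edges through P_1).
So -15·m + 18 = 2·31.5 = 63 ⇒ m = -3.

-3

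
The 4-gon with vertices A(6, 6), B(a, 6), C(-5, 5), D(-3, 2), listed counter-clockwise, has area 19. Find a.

The doubled signed area Σ (x_i y_{i+1} − x_{i+1} y_i) is linear in a.
With a=0 it equals 41; the coefficient of a is -1 (from the two edges through B).
So -1·a + 41 = 2·19 = 38 ⇒ a = 3.

3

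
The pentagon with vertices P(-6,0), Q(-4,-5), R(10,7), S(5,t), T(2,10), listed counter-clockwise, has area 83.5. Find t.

5

The doubled signed area Σ (x_i y_{i+1} − x_{i+1} y_i) is linear in t.
With t=0 it equals 127; the coefficient of t is 8 (from the two edges through S).
So 8·t + 127 = 2·83.5 = 167 ⇒ t = 5.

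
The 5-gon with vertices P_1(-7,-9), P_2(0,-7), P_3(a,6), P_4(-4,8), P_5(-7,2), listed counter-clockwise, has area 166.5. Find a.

The doubled signed area Σ (x_i y_{i+1} − x_{i+1} y_i) is linear in a.
With a=0 it equals 198; the coefficient of a is 15 (from the two edges through P_3).
So 15·a + 198 = 2·166.5 = 333 ⇒ a = 9.

9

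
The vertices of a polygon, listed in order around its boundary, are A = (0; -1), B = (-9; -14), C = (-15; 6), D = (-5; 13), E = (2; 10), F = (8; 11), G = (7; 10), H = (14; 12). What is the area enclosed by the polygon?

319.5

Apply the shoelace (surveyor's) formula: 2A = Σ (x_i·y_{i+1} − x_{i+1}·y_i), indices taken mod 8.
Cross-terms: -9, -264, -165, -76, -58, 3, -56, -14  ⇒  Σ = -639
Area = |Σ|/2 = 319.5.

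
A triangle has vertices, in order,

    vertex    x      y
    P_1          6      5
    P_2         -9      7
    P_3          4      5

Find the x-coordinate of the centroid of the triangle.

1/3

Apply Gauss's area formula. First the cross-terms c_i = x_i·y_{i+1} − x_{i+1}·y_i:
  87, -73, -10  ⇒  2A = 4, A = 2.
Then Σ (x_i + x_{i+1})·c_i = 4, so x̄ = 4 / (6·2) = 1/3.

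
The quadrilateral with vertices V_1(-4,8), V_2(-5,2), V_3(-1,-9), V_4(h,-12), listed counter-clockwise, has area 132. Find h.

Write out the shoelace sum; only the two edges meeting at V_4 involve h:
2·Area = [((-1)·(-12) − h·(-9)) + (h·8 − (-4)·(-12))] + 79
       = 17·h + 43 = 264
⇒ h = 13.

13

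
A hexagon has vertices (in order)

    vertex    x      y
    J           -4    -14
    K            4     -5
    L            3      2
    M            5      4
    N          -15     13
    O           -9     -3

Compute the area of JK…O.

251

Cross-terms: 76, 23, 2, 125, 162, 114  ⇒  Σ = 502
Area = |Σ|/2 = 251.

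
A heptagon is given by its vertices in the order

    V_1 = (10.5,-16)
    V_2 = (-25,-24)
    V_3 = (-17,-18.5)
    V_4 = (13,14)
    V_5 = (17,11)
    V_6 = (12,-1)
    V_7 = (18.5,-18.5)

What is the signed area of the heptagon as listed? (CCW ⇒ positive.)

Apply Gauss's area formula: 2A = Σ (x_i·y_{i+1} − x_{i+1}·y_i), indices taken mod 7.
V_1→V_2: (10.5)(-24) − (-25)(-16) = -652
V_2→V_3: (-25)(-18.5) − (-17)(-24) = 54.5
V_3→V_4: (-17)(14) − (13)(-18.5) = 2.5
V_4→V_5: (13)(11) − (17)(14) = -95
V_5→V_6: (17)(-1) − (12)(11) = -149
V_6→V_7: (12)(-18.5) − (18.5)(-1) = -203.5
V_7→V_1: (18.5)(-16) − (10.5)(-18.5) = -101.75
Σ = -1144.25
Signed area = Σ/2 = -572.125 (negative ⇒ clockwise traversal).

-572.125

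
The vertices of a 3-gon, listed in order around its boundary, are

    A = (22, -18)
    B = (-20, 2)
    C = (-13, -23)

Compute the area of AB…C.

Apply the shoelace (surveyor's) formula: 2A = Σ (x_i·y_{i+1} − x_{i+1}·y_i), indices taken mod 3.
Σ = (-316) + (486) + (740) = 910
Area = |Σ|/2 = 455.

455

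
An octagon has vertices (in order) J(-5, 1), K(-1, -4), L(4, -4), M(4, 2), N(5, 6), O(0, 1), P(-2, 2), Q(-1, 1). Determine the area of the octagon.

45

Apply Gauss's area formula: 2A = Σ (x_i·y_{i+1} − x_{i+1}·y_i), indices taken mod 8.
J→K: (-5)(-4) − (-1)(1) = 21
K→L: (-1)(-4) − (4)(-4) = 20
L→M: (4)(2) − (4)(-4) = 24
M→N: (4)(6) − (5)(2) = 14
N→O: (5)(1) − (0)(6) = 5
O→P: (0)(2) − (-2)(1) = 2
P→Q: (-2)(1) − (-1)(2) = 0
Q→J: (-1)(1) − (-5)(1) = 4
Σ = 90
Area = |Σ|/2 = 45.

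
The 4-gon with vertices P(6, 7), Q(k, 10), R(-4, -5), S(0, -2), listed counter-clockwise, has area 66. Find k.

Write out the shoelace sum; only the two edges meeting at Q involve k:
2·Area = [(6·10 − k·7) + (k·(-5) − (-4)·10)] + 20
       = -12·k + 120 = 132
⇒ k = -1.

-1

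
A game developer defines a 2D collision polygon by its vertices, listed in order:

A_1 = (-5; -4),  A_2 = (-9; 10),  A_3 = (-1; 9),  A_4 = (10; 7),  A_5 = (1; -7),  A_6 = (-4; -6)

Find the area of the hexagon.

189.5

Apply the shoelace (surveyor's) formula: 2A = Σ (x_i·y_{i+1} − x_{i+1}·y_i), indices taken mod 6.
Σ = (-86) + (-71) + (-97) + (-77) + (-34) + (-14) = -379
Area = |Σ|/2 = 189.5.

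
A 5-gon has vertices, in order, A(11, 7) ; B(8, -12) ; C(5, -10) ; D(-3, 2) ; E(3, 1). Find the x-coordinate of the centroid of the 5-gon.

1244/227

Apply Gauss's area formula. First the cross-terms c_i = x_i·y_{i+1} − x_{i+1}·y_i:
  -188, -20, -20, -9, 10  ⇒  2A = -227, A = -113.5.
Then Σ (x_i + x_{i+1})·c_i = -3732, so x̄ = -3732 / (6·(-113.5)) = 1244/227.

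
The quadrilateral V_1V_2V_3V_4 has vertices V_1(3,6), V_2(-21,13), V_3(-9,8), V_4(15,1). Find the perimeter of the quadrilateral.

76

|V_1V_2| = √((-24)² + (7)²) = √625 = 25
|V_2V_3| = √((12)² + (-5)²) = √169 = 13
|V_3V_4| = √((24)² + (-7)²) = √625 = 25
|V_4V_1| = √((-12)² + (5)²) = √169 = 13
Perimeter = 25 + 13 + 25 + 13 = 76.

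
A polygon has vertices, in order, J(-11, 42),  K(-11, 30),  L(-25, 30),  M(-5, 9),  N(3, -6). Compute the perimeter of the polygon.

122

|JK| = √((0)² + (-12)²) = √144 = 12
|KL| = √((-14)² + (0)²) = √196 = 14
|LM| = √((20)² + (-21)²) = √841 = 29
|MN| = √((8)² + (-15)²) = √289 = 17
|NJ| = √((-14)² + (48)²) = √2500 = 50
Perimeter = 12 + 14 + 29 + 17 + 50 = 122.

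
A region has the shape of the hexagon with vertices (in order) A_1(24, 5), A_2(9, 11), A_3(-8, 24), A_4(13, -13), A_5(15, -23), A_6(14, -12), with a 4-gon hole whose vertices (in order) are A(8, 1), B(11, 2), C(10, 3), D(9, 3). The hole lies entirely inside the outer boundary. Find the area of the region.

352.5

Outer boundary:
Σ = (219) + (304) + (-208) + (-104) + (142) + (358) = 711
Area = |Σ|/2 = 355.5.
Hole:
Apply the surveyor's formula: 2A = Σ (x_i·y_{i+1} − x_{i+1}·y_i), indices taken mod 4.
Σ = (5) + (13) + (3) + (-15) = 6
Area = |Σ|/2 = 3.
Net area = 355.5 − 3 = 352.5.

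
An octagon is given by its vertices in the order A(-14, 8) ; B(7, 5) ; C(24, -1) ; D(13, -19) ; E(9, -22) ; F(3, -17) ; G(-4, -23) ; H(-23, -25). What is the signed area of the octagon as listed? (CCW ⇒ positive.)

Apply the shoelace formula: 2A = Σ (x_i·y_{i+1} − x_{i+1}·y_i), indices taken mod 8.
Cross-terms: -126, -127, -443, -115, -87, -137, -429, -534  ⇒  Σ = -1998
Signed area = Σ/2 = -999 (negative ⇒ clockwise traversal).

-999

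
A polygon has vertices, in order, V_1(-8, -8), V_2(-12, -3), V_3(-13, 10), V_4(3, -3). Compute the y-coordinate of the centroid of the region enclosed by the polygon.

Apply Gauss's area formula. First the cross-terms c_i = x_i·y_{i+1} − x_{i+1}·y_i:
  -72, -159, 9, -48  ⇒  2A = -270, A = -135.
Then Σ (y_i + y_{i+1})·c_i = 270, so ȳ = 270 / (6·(-135)) = -1/3.

-1/3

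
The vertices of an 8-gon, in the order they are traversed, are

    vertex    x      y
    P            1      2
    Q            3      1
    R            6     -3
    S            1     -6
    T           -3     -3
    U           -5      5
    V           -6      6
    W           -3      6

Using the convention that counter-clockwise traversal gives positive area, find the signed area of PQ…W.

Σ = (-5) + (-15) + (-33) + (-21) + (-30) + (0) + (-18) + (-12) = -134
Signed area = Σ/2 = -67 (negative ⇒ clockwise traversal).

-67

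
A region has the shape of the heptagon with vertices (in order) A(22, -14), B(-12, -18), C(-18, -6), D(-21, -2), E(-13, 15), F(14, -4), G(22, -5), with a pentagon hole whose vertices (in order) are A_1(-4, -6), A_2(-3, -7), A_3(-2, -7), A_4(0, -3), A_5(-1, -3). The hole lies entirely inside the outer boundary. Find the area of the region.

785.5

Outer boundary:
Cross-terms: -564, -252, -90, -341, -158, 18, -198  ⇒  Σ = -1585
Area = |Σ|/2 = 792.5.
Hole:
Cross-terms: 10, 7, 6, -3, -6  ⇒  Σ = 14
Area = |Σ|/2 = 7.
Net area = 792.5 − 7 = 785.5.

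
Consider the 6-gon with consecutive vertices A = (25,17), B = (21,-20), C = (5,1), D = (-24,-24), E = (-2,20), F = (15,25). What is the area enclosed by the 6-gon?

1040

Apply Gauss's area formula: 2A = Σ (x_i·y_{i+1} − x_{i+1}·y_i), indices taken mod 6.
A→B: (25)(-20) − (21)(17) = -857
B→C: (21)(1) − (5)(-20) = 121
C→D: (5)(-24) − (-24)(1) = -96
D→E: (-24)(20) − (-2)(-24) = -528
E→F: (-2)(25) − (15)(20) = -350
F→A: (15)(17) − (25)(25) = -370
Σ = -2080
Area = |Σ|/2 = 1040.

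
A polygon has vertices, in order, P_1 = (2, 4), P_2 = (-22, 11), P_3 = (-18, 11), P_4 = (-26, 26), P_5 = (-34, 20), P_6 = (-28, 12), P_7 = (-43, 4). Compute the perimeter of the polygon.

|P_1P_2| = √((-24)² + (7)²) = √625 = 25
|P_2P_3| = √((4)² + (0)²) = √16 = 4
|P_3P_4| = √((-8)² + (15)²) = √289 = 17
|P_4P_5| = √((-8)² + (-6)²) = √100 = 10
|P_5P_6| = √((6)² + (-8)²) = √100 = 10
|P_6P_7| = √((-15)² + (-8)²) = √289 = 17
|P_7P_1| = √((45)² + (0)²) = √2025 = 45
Perimeter = 25 + 4 + 17 + 10 + 10 + 17 + 45 = 128.

128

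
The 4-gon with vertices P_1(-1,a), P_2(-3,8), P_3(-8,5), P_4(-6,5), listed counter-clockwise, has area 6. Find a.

The doubled signed area Σ (x_i y_{i+1} − x_{i+1} y_i) is linear in a.
With a=0 it equals 36; the coefficient of a is -3 (from the two edges through P_1).
So -3·a + 36 = 2·6 = 12 ⇒ a = 8.

8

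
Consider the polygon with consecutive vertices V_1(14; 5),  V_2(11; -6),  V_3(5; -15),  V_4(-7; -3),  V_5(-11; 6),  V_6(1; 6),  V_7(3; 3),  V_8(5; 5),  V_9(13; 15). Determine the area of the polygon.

345.5

Σ = (-139) + (-135) + (-120) + (-75) + (-72) + (-15) + (0) + (10) + (-145) = -691
Area = |Σ|/2 = 345.5.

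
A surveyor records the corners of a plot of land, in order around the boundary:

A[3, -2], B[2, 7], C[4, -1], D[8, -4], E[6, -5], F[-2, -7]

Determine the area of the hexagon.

Apply the surveyor's formula: 2A = Σ (x_i·y_{i+1} − x_{i+1}·y_i), indices taken mod 6.
Σ = (25) + (-30) + (-8) + (-16) + (-52) + (25) = -56
Area = |Σ|/2 = 28.

28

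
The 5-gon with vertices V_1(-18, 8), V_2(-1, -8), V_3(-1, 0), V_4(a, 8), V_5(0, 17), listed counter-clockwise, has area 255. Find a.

4

The doubled signed area Σ (x_i y_{i+1} − x_{i+1} y_i) is linear in a.
With a=0 it equals 442; the coefficient of a is 17 (from the two edges through V_4).
So 17·a + 442 = 2·255 = 510 ⇒ a = 4.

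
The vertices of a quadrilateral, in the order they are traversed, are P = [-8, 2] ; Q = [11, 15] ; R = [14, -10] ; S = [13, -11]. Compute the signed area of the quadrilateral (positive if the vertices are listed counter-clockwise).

Apply the shoelace formula: 2A = Σ (x_i·y_{i+1} − x_{i+1}·y_i), indices taken mod 4.
Cross-terms: -142, -320, -24, -62  ⇒  Σ = -548
Signed area = Σ/2 = -274 (negative ⇒ clockwise traversal).

-274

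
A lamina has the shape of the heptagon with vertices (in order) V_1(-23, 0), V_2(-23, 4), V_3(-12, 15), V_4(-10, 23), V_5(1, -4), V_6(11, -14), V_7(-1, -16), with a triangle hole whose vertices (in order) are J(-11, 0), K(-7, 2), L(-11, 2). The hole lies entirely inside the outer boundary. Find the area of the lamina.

509

Outer boundary:
Σ = (-92) + (-297) + (-126) + (17) + (30) + (-190) + (-368) = -1026
Area = |Σ|/2 = 513.
Hole:
Cross-terms: -22, 8, 22  ⇒  Σ = 8
Area = |Σ|/2 = 4.
Net area = 513 − 4 = 509.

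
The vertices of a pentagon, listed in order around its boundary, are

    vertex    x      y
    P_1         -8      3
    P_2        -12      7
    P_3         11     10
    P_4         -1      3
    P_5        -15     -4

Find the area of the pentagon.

101

Apply the shoelace formula: 2A = Σ (x_i·y_{i+1} − x_{i+1}·y_i), indices taken mod 5.
P_1→P_2: (-8)(7) − (-12)(3) = -20
P_2→P_3: (-12)(10) − (11)(7) = -197
P_3→P_4: (11)(3) − (-1)(10) = 43
P_4→P_5: (-1)(-4) − (-15)(3) = 49
P_5→P_1: (-15)(3) − (-8)(-4) = -77
Σ = -202
Area = |Σ|/2 = 101.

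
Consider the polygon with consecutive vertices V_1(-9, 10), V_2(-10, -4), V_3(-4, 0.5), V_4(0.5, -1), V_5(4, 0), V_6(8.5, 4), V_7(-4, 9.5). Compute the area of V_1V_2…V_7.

140.5

Apply the shoelace formula: 2A = Σ (x_i·y_{i+1} − x_{i+1}·y_i), indices taken mod 7.
Cross-terms: 136, -21, 3.75, 4, 16, 96.75, 45.5  ⇒  Σ = 281
Area = |Σ|/2 = 140.5.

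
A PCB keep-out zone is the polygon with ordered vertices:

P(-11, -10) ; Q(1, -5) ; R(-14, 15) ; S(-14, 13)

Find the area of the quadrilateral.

Apply the surveyor's formula: 2A = Σ (x_i·y_{i+1} − x_{i+1}·y_i), indices taken mod 4.
Σ = (65) + (-55) + (28) + (283) = 321
Area = |Σ|/2 = 160.5.

160.5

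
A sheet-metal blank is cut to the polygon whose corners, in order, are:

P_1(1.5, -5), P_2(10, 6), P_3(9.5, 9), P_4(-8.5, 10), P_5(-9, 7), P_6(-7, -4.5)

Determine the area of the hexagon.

212.625

P_1→P_2: (1.5)(6) − (10)(-5) = 59
P_2→P_3: (10)(9) − (9.5)(6) = 33
P_3→P_4: (9.5)(10) − (-8.5)(9) = 171.5
P_4→P_5: (-8.5)(7) − (-9)(10) = 30.5
P_5→P_6: (-9)(-4.5) − (-7)(7) = 89.5
P_6→P_1: (-7)(-5) − (1.5)(-4.5) = 41.75
Σ = 425.25
Area = |Σ|/2 = 212.625.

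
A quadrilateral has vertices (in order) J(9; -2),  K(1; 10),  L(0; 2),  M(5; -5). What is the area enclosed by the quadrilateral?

J→K: (9)(10) − (1)(-2) = 92
K→L: (1)(2) − (0)(10) = 2
L→M: (0)(-5) − (5)(2) = -10
M→J: (5)(-2) − (9)(-5) = 35
Σ = 119
Area = |Σ|/2 = 59.5.

59.5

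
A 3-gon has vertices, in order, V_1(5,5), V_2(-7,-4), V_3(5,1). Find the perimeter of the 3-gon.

|V_1V_2| = √((-12)² + (-9)²) = √225 = 15
|V_2V_3| = √((12)² + (5)²) = √169 = 13
|V_3V_1| = √((0)² + (4)²) = √16 = 4
Perimeter = 15 + 13 + 4 = 32.

32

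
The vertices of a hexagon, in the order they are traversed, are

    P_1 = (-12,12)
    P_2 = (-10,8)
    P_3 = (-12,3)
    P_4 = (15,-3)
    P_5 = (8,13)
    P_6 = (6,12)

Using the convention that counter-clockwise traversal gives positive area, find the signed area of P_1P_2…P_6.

Apply the shoelace formula: 2A = Σ (x_i·y_{i+1} − x_{i+1}·y_i), indices taken mod 6.
Cross-terms: 24, 66, -9, 219, 18, 216  ⇒  Σ = 534
Signed area = Σ/2 = 267 (positive ⇒ counter-clockwise traversal).

267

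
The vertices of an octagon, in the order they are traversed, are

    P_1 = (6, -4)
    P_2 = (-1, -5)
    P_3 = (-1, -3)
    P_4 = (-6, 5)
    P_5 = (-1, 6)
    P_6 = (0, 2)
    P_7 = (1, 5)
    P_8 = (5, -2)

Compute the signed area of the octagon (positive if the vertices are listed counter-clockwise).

-64.5

Σ = (-34) + (-2) + (-23) + (-31) + (-2) + (-2) + (-27) + (-8) = -129
Signed area = Σ/2 = -64.5 (negative ⇒ clockwise traversal).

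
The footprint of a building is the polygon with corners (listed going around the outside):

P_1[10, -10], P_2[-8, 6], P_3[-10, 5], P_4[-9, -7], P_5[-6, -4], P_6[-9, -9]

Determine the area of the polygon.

153.5

Σ = (-20) + (20) + (115) + (-6) + (18) + (180) = 307
Area = |Σ|/2 = 153.5.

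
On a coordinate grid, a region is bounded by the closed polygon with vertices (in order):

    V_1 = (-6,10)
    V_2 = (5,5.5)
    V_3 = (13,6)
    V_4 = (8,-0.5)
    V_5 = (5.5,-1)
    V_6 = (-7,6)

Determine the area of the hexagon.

96.125

Apply Gauss's area formula: 2A = Σ (x_i·y_{i+1} − x_{i+1}·y_i), indices taken mod 6.
Σ = (-83) + (-41.5) + (-54.5) + (-5.25) + (26) + (-34) = -192.25
Area = |Σ|/2 = 96.125.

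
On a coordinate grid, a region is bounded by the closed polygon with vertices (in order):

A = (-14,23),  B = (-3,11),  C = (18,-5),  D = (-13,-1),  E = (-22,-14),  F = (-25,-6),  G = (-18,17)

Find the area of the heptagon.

Σ = (-85) + (-183) + (-83) + (160) + (-218) + (-533) + (-176) = -1118
Area = |Σ|/2 = 559.

559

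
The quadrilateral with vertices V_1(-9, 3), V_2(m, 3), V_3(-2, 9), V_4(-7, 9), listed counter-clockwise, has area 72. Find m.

10

The doubled signed area Σ (x_i y_{i+1} − x_{i+1} y_i) is linear in m.
With m=0 it equals 84; the coefficient of m is 6 (from the two edges through V_2).
So 6·m + 84 = 2·72 = 144 ⇒ m = 10.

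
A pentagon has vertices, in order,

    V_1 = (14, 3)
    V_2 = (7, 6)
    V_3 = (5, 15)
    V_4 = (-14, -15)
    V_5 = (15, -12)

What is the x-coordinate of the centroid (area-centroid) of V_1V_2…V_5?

Apply the surveyor's formula. First the cross-terms c_i = x_i·y_{i+1} − x_{i+1}·y_i:
  63, 75, 135, 393, 213  ⇒  2A = 879, A = 439.5.
Then Σ (x_i + x_{i+1})·c_i = 7578, so x̄ = 7578 / (6·439.5) = 842/293.

842/293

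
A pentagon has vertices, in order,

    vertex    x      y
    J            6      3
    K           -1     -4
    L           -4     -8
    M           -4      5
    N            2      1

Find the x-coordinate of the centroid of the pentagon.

-379/285

Apply the surveyor's formula. First the cross-terms c_i = x_i·y_{i+1} − x_{i+1}·y_i:
  -21, -8, -52, -14, 0  ⇒  2A = -95, A = -47.5.
Then Σ (x_i + x_{i+1})·c_i = 379, so x̄ = 379 / (6·(-47.5)) = -379/285.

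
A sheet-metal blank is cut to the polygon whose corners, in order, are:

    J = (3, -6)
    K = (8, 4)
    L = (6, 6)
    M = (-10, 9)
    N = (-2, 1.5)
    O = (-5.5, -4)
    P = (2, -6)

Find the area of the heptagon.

Apply the shoelace (surveyor's) formula: 2A = Σ (x_i·y_{i+1} − x_{i+1}·y_i), indices taken mod 7.
J→K: (3)(4) − (8)(-6) = 60
K→L: (8)(6) − (6)(4) = 24
L→M: (6)(9) − (-10)(6) = 114
M→N: (-10)(1.5) − (-2)(9) = 3
N→O: (-2)(-4) − (-5.5)(1.5) = 16.25
O→P: (-5.5)(-6) − (2)(-4) = 41
P→J: (2)(-6) − (3)(-6) = 6
Σ = 264.25
Area = |Σ|/2 = 132.125.

132.125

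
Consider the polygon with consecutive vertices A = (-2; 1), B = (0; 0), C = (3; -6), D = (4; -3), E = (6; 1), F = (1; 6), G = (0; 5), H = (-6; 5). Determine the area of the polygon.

Apply the surveyor's formula: 2A = Σ (x_i·y_{i+1} − x_{i+1}·y_i), indices taken mod 8.
Σ = (0) + (0) + (15) + (22) + (35) + (5) + (30) + (4) = 111
Area = |Σ|/2 = 55.5.

55.5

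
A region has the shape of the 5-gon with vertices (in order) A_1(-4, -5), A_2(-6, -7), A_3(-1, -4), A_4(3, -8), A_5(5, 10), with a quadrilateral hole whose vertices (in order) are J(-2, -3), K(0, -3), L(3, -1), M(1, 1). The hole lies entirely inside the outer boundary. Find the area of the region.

51

Outer boundary:
A_1→A_2: (-4)(-7) − (-6)(-5) = -2
A_2→A_3: (-6)(-4) − (-1)(-7) = 17
A_3→A_4: (-1)(-8) − (3)(-4) = 20
A_4→A_5: (3)(10) − (5)(-8) = 70
A_5→A_1: (5)(-5) − (-4)(10) = 15
Σ = 120
Area = |Σ|/2 = 60.
Hole:
Apply the surveyor's formula: 2A = Σ (x_i·y_{i+1} − x_{i+1}·y_i), indices taken mod 4.
Σ = (6) + (9) + (4) + (-1) = 18
Area = |Σ|/2 = 9.
Net area = 60 − 9 = 51.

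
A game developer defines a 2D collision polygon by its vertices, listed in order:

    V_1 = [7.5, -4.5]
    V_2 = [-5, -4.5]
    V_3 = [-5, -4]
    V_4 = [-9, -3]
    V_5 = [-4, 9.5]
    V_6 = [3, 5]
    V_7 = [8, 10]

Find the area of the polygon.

Apply the shoelace (surveyor's) formula: 2A = Σ (x_i·y_{i+1} − x_{i+1}·y_i), indices taken mod 7.
V_1→V_2: (7.5)(-4.5) − (-5)(-4.5) = -56.25
V_2→V_3: (-5)(-4) − (-5)(-4.5) = -2.5
V_3→V_4: (-5)(-3) − (-9)(-4) = -21
V_4→V_5: (-9)(9.5) − (-4)(-3) = -97.5
V_5→V_6: (-4)(5) − (3)(9.5) = -48.5
V_6→V_7: (3)(10) − (8)(5) = -10
V_7→V_1: (8)(-4.5) − (7.5)(10) = -111
Σ = -346.75
Area = |Σ|/2 = 173.375.

173.375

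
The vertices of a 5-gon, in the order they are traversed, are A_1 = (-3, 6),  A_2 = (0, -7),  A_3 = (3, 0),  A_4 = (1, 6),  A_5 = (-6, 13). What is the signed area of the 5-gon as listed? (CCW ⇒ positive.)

56

Apply the shoelace formula: 2A = Σ (x_i·y_{i+1} − x_{i+1}·y_i), indices taken mod 5.
Σ = (21) + (21) + (18) + (49) + (3) = 112
Signed area = Σ/2 = 56 (positive ⇒ counter-clockwise traversal).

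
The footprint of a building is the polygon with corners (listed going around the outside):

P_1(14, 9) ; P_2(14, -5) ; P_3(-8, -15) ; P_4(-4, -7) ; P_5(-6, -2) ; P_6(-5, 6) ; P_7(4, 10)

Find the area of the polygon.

354

Apply Gauss's area formula: 2A = Σ (x_i·y_{i+1} − x_{i+1}·y_i), indices taken mod 7.
Cross-terms: -196, -250, -4, -34, -46, -74, -104  ⇒  Σ = -708
Area = |Σ|/2 = 354.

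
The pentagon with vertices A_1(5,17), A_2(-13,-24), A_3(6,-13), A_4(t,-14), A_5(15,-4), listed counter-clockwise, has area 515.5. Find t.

24

The doubled signed area Σ (x_i y_{i+1} − x_{i+1} y_i) is linear in t.
With t=0 it equals 815; the coefficient of t is 9 (from the two edges through A_4).
So 9·t + 815 = 2·515.5 = 1031 ⇒ t = 24.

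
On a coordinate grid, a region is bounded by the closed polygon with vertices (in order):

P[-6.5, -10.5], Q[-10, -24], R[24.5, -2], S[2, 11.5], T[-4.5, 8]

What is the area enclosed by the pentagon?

Apply Gauss's area formula: 2A = Σ (x_i·y_{i+1} − x_{i+1}·y_i), indices taken mod 5.
P→Q: (-6.5)(-24) − (-10)(-10.5) = 51
Q→R: (-10)(-2) − (24.5)(-24) = 608
R→S: (24.5)(11.5) − (2)(-2) = 285.75
S→T: (2)(8) − (-4.5)(11.5) = 67.75
T→P: (-4.5)(-10.5) − (-6.5)(8) = 99.25
Σ = 1111.75
Area = |Σ|/2 = 555.875.

555.875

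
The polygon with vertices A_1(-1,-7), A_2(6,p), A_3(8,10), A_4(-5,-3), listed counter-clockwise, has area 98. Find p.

-4

Write out the shoelace sum; only the two edges meeting at A_2 involve p:
2·Area = [((-1)·p − 6·(-7)) + (6·10 − 8·p)] + 58
       = -9·p + 160 = 196
⇒ p = -4.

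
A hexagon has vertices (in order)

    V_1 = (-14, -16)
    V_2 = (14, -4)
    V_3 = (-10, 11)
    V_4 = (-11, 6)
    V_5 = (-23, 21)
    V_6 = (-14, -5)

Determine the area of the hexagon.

Cross-terms: 280, 114, 61, -93, 409, 154  ⇒  Σ = 925
Area = |Σ|/2 = 462.5.

462.5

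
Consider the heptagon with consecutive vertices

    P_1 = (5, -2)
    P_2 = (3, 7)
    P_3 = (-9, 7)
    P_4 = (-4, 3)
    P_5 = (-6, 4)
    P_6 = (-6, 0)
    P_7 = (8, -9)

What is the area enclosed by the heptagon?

117.5

P_1→P_2: (5)(7) − (3)(-2) = 41
P_2→P_3: (3)(7) − (-9)(7) = 84
P_3→P_4: (-9)(3) − (-4)(7) = 1
P_4→P_5: (-4)(4) − (-6)(3) = 2
P_5→P_6: (-6)(0) − (-6)(4) = 24
P_6→P_7: (-6)(-9) − (8)(0) = 54
P_7→P_1: (8)(-2) − (5)(-9) = 29
Σ = 235
Area = |Σ|/2 = 117.5.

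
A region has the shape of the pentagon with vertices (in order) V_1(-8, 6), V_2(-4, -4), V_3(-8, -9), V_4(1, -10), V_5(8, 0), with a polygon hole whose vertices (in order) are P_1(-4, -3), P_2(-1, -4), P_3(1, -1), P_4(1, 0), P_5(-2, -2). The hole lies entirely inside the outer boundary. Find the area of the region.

131

Outer boundary:
Apply the shoelace formula: 2A = Σ (x_i·y_{i+1} − x_{i+1}·y_i), indices taken mod 5.
Cross-terms: 56, 4, 89, 80, 48  ⇒  Σ = 277
Area = |Σ|/2 = 138.5.
Hole:
Σ = (13) + (5) + (1) + (-2) + (-2) = 15
Area = |Σ|/2 = 7.5.
Net area = 138.5 − 7.5 = 131.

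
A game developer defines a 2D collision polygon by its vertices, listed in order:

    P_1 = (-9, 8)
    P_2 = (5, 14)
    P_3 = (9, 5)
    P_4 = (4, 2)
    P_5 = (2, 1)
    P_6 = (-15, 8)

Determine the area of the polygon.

Apply Gauss's area formula: 2A = Σ (x_i·y_{i+1} − x_{i+1}·y_i), indices taken mod 6.
Σ = (-166) + (-101) + (-2) + (0) + (31) + (-48) = -286
Area = |Σ|/2 = 143.

143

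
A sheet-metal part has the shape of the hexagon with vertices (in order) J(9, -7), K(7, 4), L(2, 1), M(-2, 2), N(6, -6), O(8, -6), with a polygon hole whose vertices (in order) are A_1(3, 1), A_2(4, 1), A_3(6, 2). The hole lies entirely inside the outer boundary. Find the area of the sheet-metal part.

49.5

Outer boundary:
J→K: (9)(4) − (7)(-7) = 85
K→L: (7)(1) − (2)(4) = -1
L→M: (2)(2) − (-2)(1) = 6
M→N: (-2)(-6) − (6)(2) = 0
N→O: (6)(-6) − (8)(-6) = 12
O→J: (8)(-7) − (9)(-6) = -2
Σ = 100
Area = |Σ|/2 = 50.
Hole:
Σ = (-1) + (2) + (0) = 1
Area = |Σ|/2 = 0.5.
Net area = 50 − 0.5 = 49.5.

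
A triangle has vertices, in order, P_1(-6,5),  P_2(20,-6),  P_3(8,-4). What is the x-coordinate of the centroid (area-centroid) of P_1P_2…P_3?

Apply Gauss's area formula. First the cross-terms c_i = x_i·y_{i+1} − x_{i+1}·y_i:
  -64, -32, 16  ⇒  2A = -80, A = -40.
Then Σ (x_i + x_{i+1})·c_i = -1760, so x̄ = -1760 / (6·(-40)) = 22/3.

22/3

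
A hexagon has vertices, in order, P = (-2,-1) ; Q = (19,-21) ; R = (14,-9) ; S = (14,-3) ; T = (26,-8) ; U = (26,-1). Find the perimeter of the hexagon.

96

|PQ| = √((21)² + (-20)²) = √841 = 29
|QR| = √((-5)² + (12)²) = √169 = 13
|RS| = √((0)² + (6)²) = √36 = 6
|ST| = √((12)² + (-5)²) = √169 = 13
|TU| = √((0)² + (7)²) = √49 = 7
|UP| = √((-28)² + (0)²) = √784 = 28
Perimeter = 29 + 13 + 6 + 13 + 7 + 28 = 96.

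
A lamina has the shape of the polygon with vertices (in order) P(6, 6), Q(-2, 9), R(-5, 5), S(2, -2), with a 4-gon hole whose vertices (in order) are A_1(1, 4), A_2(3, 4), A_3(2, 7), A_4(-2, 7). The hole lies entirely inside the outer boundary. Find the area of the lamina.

53.5

Outer boundary:
P→Q: (6)(9) − (-2)(6) = 66
Q→R: (-2)(5) − (-5)(9) = 35
R→S: (-5)(-2) − (2)(5) = 0
S→P: (2)(6) − (6)(-2) = 24
Σ = 125
Area = |Σ|/2 = 62.5.
Hole:
Apply the shoelace formula: 2A = Σ (x_i·y_{i+1} − x_{i+1}·y_i), indices taken mod 4.
Σ = (-8) + (13) + (28) + (-15) = 18
Area = |Σ|/2 = 9.
Net area = 62.5 − 9 = 53.5.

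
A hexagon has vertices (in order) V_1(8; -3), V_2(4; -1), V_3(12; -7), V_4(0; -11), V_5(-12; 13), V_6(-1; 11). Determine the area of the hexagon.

240

Apply the shoelace formula: 2A = Σ (x_i·y_{i+1} − x_{i+1}·y_i), indices taken mod 6.
Cross-terms: 4, -16, -132, -132, -119, -85  ⇒  Σ = -480
Area = |Σ|/2 = 240.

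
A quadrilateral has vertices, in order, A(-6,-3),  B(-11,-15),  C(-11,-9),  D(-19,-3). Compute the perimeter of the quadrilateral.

42

|AB| = √((-5)² + (-12)²) = √169 = 13
|BC| = √((0)² + (6)²) = √36 = 6
|CD| = √((-8)² + (6)²) = √100 = 10
|DA| = √((13)² + (0)²) = √169 = 13
Perimeter = 13 + 6 + 10 + 13 = 42.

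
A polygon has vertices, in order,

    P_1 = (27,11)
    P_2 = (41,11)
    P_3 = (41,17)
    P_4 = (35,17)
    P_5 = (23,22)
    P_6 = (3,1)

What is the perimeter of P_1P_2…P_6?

|P_1P_2| = √((14)² + (0)²) = √196 = 14
|P_2P_3| = √((0)² + (6)²) = √36 = 6
|P_3P_4| = √((-6)² + (0)²) = √36 = 6
|P_4P_5| = √((-12)² + (5)²) = √169 = 13
|P_5P_6| = √((-20)² + (-21)²) = √841 = 29
|P_6P_1| = √((24)² + (10)²) = √676 = 26
Perimeter = 14 + 6 + 6 + 13 + 29 + 26 = 94.

94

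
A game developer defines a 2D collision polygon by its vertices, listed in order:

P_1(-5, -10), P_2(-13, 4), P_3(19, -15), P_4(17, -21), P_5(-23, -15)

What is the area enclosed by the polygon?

Apply the shoelace formula: 2A = Σ (x_i·y_{i+1} − x_{i+1}·y_i), indices taken mod 5.
Σ = (-150) + (119) + (-144) + (-738) + (155) = -758
Area = |Σ|/2 = 379.

379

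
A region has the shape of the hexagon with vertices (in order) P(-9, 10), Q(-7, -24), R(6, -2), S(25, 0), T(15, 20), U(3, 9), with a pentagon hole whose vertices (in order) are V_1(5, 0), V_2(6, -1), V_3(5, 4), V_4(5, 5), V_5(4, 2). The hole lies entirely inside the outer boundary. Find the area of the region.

Outer boundary:
Apply Gauss's area formula: 2A = Σ (x_i·y_{i+1} − x_{i+1}·y_i), indices taken mod 6.
P→Q: (-9)(-24) − (-7)(10) = 286
Q→R: (-7)(-2) − (6)(-24) = 158
R→S: (6)(0) − (25)(-2) = 50
S→T: (25)(20) − (15)(0) = 500
T→U: (15)(9) − (3)(20) = 75
U→P: (3)(10) − (-9)(9) = 111
Σ = 1180
Area = |Σ|/2 = 590.
Hole:
Cross-terms: -5, 29, 5, -10, -10  ⇒  Σ = 9
Area = |Σ|/2 = 4.5.
Net area = 590 − 4.5 = 585.5.

585.5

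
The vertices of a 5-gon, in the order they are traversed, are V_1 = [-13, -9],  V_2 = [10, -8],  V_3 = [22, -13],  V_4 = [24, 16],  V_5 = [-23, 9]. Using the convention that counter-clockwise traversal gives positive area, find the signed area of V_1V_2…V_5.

906

Apply the shoelace (surveyor's) formula: 2A = Σ (x_i·y_{i+1} − x_{i+1}·y_i), indices taken mod 5.
Σ = (194) + (46) + (664) + (584) + (324) = 1812
Signed area = Σ/2 = 906 (positive ⇒ counter-clockwise traversal).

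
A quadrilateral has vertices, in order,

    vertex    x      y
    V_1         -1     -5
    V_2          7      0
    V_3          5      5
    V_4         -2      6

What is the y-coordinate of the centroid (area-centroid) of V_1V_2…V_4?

Apply the shoelace (surveyor's) formula. First the cross-terms c_i = x_i·y_{i+1} − x_{i+1}·y_i:
  35, 35, 40, 16  ⇒  2A = 126, A = 63.
Then Σ (y_i + y_{i+1})·c_i = 456, so ȳ = 456 / (6·63) = 76/63.

76/63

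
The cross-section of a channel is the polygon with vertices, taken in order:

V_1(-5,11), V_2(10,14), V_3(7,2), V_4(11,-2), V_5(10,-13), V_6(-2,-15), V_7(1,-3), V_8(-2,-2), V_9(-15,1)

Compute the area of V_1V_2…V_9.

Apply Gauss's area formula: 2A = Σ (x_i·y_{i+1} − x_{i+1}·y_i), indices taken mod 9.
V_1→V_2: (-5)(14) − (10)(11) = -180
V_2→V_3: (10)(2) − (7)(14) = -78
V_3→V_4: (7)(-2) − (11)(2) = -36
V_4→V_5: (11)(-13) − (10)(-2) = -123
V_5→V_6: (10)(-15) − (-2)(-13) = -176
V_6→V_7: (-2)(-3) − (1)(-15) = 21
V_7→V_8: (1)(-2) − (-2)(-3) = -8
V_8→V_9: (-2)(1) − (-15)(-2) = -32
V_9→V_1: (-15)(11) − (-5)(1) = -160
Σ = -772
Area = |Σ|/2 = 386.

386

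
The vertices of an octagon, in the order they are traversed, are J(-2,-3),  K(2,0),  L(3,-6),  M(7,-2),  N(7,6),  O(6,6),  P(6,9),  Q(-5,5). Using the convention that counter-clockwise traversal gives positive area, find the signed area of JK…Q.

105

Apply the surveyor's formula: 2A = Σ (x_i·y_{i+1} − x_{i+1}·y_i), indices taken mod 8.
Cross-terms: 6, -12, 36, 56, 6, 18, 75, 25  ⇒  Σ = 210
Signed area = Σ/2 = 105 (positive ⇒ counter-clockwise traversal).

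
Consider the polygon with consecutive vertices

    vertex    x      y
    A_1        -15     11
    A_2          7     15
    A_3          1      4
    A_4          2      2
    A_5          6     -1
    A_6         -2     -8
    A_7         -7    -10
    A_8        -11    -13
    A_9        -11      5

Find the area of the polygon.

Apply Gauss's area formula: 2A = Σ (x_i·y_{i+1} − x_{i+1}·y_i), indices taken mod 9.
Σ = (-302) + (13) + (-6) + (-14) + (-50) + (-36) + (-19) + (-198) + (-46) = -658
Area = |Σ|/2 = 329.

329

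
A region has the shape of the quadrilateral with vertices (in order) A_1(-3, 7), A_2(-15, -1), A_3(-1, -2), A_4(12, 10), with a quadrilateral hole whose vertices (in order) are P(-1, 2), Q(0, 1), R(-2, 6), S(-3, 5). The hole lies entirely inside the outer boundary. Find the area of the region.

128.5

Outer boundary:
Σ = (108) + (29) + (14) + (114) = 265
Area = |Σ|/2 = 132.5.
Hole:
Σ = (-1) + (2) + (8) + (-1) = 8
Area = |Σ|/2 = 4.
Net area = 132.5 − 4 = 128.5.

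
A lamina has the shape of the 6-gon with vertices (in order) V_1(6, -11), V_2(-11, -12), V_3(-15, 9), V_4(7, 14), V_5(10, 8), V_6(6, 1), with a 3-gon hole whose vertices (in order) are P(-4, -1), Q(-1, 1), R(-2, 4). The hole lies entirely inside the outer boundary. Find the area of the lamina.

464

Outer boundary:
Σ = (-193) + (-279) + (-273) + (-84) + (-38) + (-72) = -939
Area = |Σ|/2 = 469.5.
Hole:
P→Q: (-4)(1) − (-1)(-1) = -5
Q→R: (-1)(4) − (-2)(1) = -2
R→P: (-2)(-1) − (-4)(4) = 18
Σ = 11
Area = |Σ|/2 = 5.5.
Net area = 469.5 − 5.5 = 464.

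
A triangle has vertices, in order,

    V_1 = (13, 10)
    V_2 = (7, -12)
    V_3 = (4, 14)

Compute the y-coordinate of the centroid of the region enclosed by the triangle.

Apply Gauss's area formula. First the cross-terms c_i = x_i·y_{i+1} − x_{i+1}·y_i:
  -226, 146, -142  ⇒  2A = -222, A = -111.
Then Σ (y_i + y_{i+1})·c_i = -2664, so ȳ = -2664 / (6·(-111)) = 4.

4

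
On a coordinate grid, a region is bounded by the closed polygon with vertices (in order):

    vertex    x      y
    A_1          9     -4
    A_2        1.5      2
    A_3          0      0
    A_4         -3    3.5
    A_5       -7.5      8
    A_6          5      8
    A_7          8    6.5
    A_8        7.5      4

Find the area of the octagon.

Σ = (24) + (0) + (0) + (2.25) + (-100) + (-31.5) + (-16.75) + (-66) = -188
Area = |Σ|/2 = 94.

94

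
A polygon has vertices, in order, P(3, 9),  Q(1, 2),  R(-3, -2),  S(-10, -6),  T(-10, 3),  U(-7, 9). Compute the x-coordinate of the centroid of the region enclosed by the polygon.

-4.452

Apply the surveyor's formula. First the cross-terms c_i = x_i·y_{i+1} − x_{i+1}·y_i:
  -3, 4, -2, -90, -69, -90  ⇒  2A = -250, A = -125.
Then Σ (x_i + x_{i+1})·c_i = 3339, so x̄ = 3339 / (6·(-125)) = -4.452.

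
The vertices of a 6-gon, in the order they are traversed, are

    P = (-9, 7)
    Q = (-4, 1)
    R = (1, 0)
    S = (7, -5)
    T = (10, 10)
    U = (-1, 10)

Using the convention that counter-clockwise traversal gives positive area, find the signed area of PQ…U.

Σ = (19) + (-1) + (-5) + (120) + (110) + (83) = 326
Signed area = Σ/2 = 163 (positive ⇒ counter-clockwise traversal).

163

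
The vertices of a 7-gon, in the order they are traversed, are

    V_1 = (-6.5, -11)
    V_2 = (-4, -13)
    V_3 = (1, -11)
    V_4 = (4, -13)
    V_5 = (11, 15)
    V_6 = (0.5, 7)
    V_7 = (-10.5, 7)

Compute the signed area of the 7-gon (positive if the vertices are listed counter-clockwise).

319.5

Apply the shoelace (surveyor's) formula: 2A = Σ (x_i·y_{i+1} − x_{i+1}·y_i), indices taken mod 7.
Cross-terms: 40.5, 57, 31, 203, 69.5, 77, 161  ⇒  Σ = 639
Signed area = Σ/2 = 319.5 (positive ⇒ counter-clockwise traversal).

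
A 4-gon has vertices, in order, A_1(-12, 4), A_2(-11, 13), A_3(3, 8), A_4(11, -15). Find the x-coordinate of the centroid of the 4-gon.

-311/254

Apply the shoelace formula. First the cross-terms c_i = x_i·y_{i+1} − x_{i+1}·y_i:
  -112, -127, -133, -136  ⇒  2A = -508, A = -254.
Then Σ (x_i + x_{i+1})·c_i = 1866, so x̄ = 1866 / (6·(-254)) = -311/254.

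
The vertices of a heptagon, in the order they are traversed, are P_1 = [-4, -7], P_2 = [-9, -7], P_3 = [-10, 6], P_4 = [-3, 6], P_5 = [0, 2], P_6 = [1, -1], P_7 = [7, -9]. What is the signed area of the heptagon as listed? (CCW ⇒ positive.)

Apply the shoelace formula: 2A = Σ (x_i·y_{i+1} − x_{i+1}·y_i), indices taken mod 7.
P_1→P_2: (-4)(-7) − (-9)(-7) = -35
P_2→P_3: (-9)(6) − (-10)(-7) = -124
P_3→P_4: (-10)(6) − (-3)(6) = -42
P_4→P_5: (-3)(2) − (0)(6) = -6
P_5→P_6: (0)(-1) − (1)(2) = -2
P_6→P_7: (1)(-9) − (7)(-1) = -2
P_7→P_1: (7)(-7) − (-4)(-9) = -85
Σ = -296
Signed area = Σ/2 = -148 (negative ⇒ clockwise traversal).

-148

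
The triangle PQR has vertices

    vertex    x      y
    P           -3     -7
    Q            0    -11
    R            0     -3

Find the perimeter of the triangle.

18

|PQ| = √((3)² + (-4)²) = √25 = 5
|QR| = √((0)² + (8)²) = √64 = 8
|RP| = √((-3)² + (-4)²) = √25 = 5
Perimeter = 5 + 8 + 5 = 18.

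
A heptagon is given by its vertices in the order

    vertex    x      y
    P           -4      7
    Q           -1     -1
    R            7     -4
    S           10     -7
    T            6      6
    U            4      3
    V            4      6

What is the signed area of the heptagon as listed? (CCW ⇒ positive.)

86.5

Σ = (11) + (11) + (-9) + (102) + (-6) + (12) + (52) = 173
Signed area = Σ/2 = 86.5 (positive ⇒ counter-clockwise traversal).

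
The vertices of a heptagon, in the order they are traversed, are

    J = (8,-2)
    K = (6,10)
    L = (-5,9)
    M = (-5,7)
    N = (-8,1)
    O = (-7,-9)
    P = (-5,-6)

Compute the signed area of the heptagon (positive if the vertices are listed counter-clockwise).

Σ = (92) + (104) + (10) + (51) + (79) + (-3) + (58) = 391
Signed area = Σ/2 = 195.5 (positive ⇒ counter-clockwise traversal).

195.5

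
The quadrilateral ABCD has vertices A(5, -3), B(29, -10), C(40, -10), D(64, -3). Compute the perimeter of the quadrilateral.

|AB| = √((24)² + (-7)²) = √625 = 25
|BC| = √((11)² + (0)²) = √121 = 11
|CD| = √((24)² + (7)²) = √625 = 25
|DA| = √((-59)² + (0)²) = √3481 = 59
Perimeter = 25 + 11 + 25 + 59 = 120.

120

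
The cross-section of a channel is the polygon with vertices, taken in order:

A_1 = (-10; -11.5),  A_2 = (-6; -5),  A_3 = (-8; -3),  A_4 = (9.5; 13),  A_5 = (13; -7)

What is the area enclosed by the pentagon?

Σ = (-19) + (-22) + (-75.5) + (-235.5) + (-219.5) = -571.5
Area = |Σ|/2 = 285.75.

285.75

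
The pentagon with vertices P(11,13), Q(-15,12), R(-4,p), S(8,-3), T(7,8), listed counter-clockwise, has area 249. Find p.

Write out the shoelace sum; only the two edges meeting at R involve p:
2·Area = [((-15)·p − (-4)·12) + ((-4)·(-3) − 8·p)] + 415
       = -23·p + 475 = 498
⇒ p = -1.

-1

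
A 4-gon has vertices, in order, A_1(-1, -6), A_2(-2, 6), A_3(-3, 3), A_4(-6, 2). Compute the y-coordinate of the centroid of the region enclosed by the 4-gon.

Apply Gauss's area formula. First the cross-terms c_i = x_i·y_{i+1} − x_{i+1}·y_i:
  -18, 12, 12, 38  ⇒  2A = 44, A = 22.
Then Σ (y_i + y_{i+1})·c_i = 16, so ȳ = 16 / (6·22) = 4/33.

4/33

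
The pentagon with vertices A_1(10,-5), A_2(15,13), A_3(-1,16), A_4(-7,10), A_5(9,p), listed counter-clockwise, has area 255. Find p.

-5

Write out the shoelace sum; only the two edges meeting at A_5 involve p:
2·Area = [((-7)·p − 9·10) + (9·(-5) − 10·p)] + 560
       = -17·p + 425 = 510
⇒ p = -5.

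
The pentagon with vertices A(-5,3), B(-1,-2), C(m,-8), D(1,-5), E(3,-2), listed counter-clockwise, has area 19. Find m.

The doubled signed area Σ (x_i y_{i+1} − x_{i+1} y_i) is linear in m.
With m=0 it equals 41; the coefficient of m is -3 (from the two edges through C).
So -3·m + 41 = 2·19 = 38 ⇒ m = 1.

1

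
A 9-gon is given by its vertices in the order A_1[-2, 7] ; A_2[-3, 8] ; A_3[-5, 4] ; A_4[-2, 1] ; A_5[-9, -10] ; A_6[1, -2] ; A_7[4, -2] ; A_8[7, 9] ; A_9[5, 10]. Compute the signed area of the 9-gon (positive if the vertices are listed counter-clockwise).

A_1→A_2: (-2)(8) − (-3)(7) = 5
A_2→A_3: (-3)(4) − (-5)(8) = 28
A_3→A_4: (-5)(1) − (-2)(4) = 3
A_4→A_5: (-2)(-10) − (-9)(1) = 29
A_5→A_6: (-9)(-2) − (1)(-10) = 28
A_6→A_7: (1)(-2) − (4)(-2) = 6
A_7→A_8: (4)(9) − (7)(-2) = 50
A_8→A_9: (7)(10) − (5)(9) = 25
A_9→A_1: (5)(7) − (-2)(10) = 55
Σ = 229
Signed area = Σ/2 = 114.5 (positive ⇒ counter-clockwise traversal).

114.5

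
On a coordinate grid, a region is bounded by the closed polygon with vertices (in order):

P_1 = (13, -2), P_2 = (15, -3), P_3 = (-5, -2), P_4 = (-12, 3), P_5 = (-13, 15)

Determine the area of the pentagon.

201.5

Apply the surveyor's formula: 2A = Σ (x_i·y_{i+1} − x_{i+1}·y_i), indices taken mod 5.
Σ = (-9) + (-45) + (-39) + (-141) + (-169) = -403
Area = |Σ|/2 = 201.5.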